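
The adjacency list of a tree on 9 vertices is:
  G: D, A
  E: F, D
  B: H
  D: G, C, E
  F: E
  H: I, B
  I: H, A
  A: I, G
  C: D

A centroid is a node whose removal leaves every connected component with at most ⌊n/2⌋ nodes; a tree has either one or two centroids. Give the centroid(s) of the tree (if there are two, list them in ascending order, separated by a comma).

G

If G is removed the pieces have sizes 4, 4, all ≤ ⌊9/2⌋ = 4.
No neighbour of G does as well, so G is the unique centroid.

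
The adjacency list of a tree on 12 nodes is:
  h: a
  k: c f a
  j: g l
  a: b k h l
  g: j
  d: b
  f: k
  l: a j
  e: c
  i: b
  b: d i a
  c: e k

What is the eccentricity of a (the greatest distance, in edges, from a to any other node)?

3

A farthest node from a is g (e also at distance 3).
The path a – l – j – g has 3 edges.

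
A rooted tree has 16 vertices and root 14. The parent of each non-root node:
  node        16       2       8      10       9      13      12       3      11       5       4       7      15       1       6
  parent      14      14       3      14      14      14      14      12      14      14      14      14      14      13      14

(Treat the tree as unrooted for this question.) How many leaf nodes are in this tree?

12

Degree-1 nodes: 1, 2, 4, 5, 6, 7, 8, 9, 10, 11, 15, 16 — 12 of them.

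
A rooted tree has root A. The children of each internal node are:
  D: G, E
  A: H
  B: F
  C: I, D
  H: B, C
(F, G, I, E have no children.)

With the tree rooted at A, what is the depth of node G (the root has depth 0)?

4

Path from A to G: A–H–C–D–G, which has 4 edges.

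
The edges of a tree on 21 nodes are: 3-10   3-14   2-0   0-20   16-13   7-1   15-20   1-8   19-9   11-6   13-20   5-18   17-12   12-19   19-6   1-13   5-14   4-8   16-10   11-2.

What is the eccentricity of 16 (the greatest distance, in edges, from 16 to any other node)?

Distances from 16 peak at 9, attained at 17.
16 – 13 – 20 – 0 – 2 – 11 – 6 – 19 – 12 – 17

9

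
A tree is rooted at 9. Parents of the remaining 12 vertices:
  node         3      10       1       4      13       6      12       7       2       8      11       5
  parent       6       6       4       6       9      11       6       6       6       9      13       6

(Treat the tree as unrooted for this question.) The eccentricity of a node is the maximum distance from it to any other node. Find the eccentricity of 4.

A farthest node from 4 is 8.
The path 4-6-11-13-9-8 has 5 edges.

5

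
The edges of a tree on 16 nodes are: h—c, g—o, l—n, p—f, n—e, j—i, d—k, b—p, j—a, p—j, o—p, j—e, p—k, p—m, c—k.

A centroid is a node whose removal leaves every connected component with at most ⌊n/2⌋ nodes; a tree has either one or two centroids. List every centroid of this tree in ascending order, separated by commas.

If p is removed the pieces have sizes 6, 4, 2, 1, 1, 1, all ≤ ⌊16/2⌋ = 8.
Every other node leaves some component of size > 8, so the centroid is unique.

p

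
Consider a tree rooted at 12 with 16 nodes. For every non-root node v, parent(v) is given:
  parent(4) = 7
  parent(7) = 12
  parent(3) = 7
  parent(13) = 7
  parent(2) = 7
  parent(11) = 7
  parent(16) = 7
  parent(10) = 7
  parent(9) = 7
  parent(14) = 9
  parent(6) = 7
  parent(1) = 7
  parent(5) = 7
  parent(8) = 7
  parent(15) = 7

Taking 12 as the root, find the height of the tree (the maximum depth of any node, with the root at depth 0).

The longest root-to-leaf path is 12 → 7 → 9 → 14 (3 edges).

3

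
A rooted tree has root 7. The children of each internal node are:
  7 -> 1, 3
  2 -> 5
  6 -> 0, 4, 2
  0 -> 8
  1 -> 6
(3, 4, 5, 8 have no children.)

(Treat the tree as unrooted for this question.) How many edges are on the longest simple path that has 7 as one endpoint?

4

A farthest node from 7 is 8 (5 also at distance 4).
The path 7-1-6-0-8 has 4 edges.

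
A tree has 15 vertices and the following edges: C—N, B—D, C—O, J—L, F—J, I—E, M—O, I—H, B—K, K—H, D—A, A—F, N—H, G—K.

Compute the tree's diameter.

11

BFS from L reaches M last, at distance 11; BFS from M confirms no node is farther.
Path: L–J–F–A–D–B–K–H–N–C–O–M.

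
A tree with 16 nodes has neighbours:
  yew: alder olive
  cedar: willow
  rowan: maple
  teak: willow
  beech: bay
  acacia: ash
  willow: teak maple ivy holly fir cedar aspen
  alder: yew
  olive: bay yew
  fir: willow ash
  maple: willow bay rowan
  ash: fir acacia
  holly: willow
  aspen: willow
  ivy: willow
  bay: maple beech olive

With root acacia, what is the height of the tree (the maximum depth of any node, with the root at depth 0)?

A deepest node is alder, reached by acacia-ash-fir-willow-maple-bay-olive-yew-alder.
That path has 8 edges, so the height is 8.

8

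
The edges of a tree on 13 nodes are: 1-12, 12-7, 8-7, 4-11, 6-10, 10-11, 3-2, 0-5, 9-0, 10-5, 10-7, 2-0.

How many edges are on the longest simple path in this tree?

BFS from 1 reaches 3 last, at distance 7; BFS from 3 confirms no node is farther.
Path: 1-12-7-10-5-0-2-3.

7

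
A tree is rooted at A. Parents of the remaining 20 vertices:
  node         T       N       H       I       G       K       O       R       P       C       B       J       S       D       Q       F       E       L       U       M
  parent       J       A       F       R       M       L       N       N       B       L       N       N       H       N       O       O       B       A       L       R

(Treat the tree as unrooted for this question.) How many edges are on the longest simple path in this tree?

A longest path is S-H-F-O-N-R-M-G, with 7 edges.

7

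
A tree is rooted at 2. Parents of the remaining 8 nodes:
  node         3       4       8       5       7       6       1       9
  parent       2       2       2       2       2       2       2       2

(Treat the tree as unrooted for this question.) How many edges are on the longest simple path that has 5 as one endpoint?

2

The node farthest from 5 is 1 (8, 9, 6, 3, 4, 7 also at distance 2), via 5-2-1 — 2 edges.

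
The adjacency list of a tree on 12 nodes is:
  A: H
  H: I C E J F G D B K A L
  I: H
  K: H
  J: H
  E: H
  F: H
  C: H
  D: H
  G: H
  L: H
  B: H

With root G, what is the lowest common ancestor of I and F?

I's ancestor chain is I, H, G and F's is F, H, G; they first meet at H.

H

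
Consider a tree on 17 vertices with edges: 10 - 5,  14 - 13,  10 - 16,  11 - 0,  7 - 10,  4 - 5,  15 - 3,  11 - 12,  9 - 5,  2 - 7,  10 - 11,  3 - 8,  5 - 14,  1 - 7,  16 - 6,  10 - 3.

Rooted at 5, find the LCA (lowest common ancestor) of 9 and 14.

Path 9→root: 9 5; path 14→root: 14 5.
First common node: 5.

5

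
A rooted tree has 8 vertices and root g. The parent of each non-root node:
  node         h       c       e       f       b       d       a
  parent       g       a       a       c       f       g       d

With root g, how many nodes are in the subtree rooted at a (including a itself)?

Descendants of a (including itself): a, e, c, f, b. That's 5.

5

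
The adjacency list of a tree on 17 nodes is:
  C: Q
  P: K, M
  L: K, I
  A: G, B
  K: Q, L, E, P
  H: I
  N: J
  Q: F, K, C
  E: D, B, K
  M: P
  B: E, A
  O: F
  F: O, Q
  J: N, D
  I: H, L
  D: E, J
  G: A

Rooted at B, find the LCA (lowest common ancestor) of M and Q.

K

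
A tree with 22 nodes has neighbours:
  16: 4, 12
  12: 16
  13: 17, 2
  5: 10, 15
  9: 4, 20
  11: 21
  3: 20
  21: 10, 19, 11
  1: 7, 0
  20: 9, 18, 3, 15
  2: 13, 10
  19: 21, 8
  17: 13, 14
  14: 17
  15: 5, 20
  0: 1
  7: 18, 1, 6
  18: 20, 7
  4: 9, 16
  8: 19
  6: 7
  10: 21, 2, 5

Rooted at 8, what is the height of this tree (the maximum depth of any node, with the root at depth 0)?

A deepest node is 12, reached by 8–19–21–10–5–15–20–9–4–16–12.
That path has 10 edges, so the height is 10.

10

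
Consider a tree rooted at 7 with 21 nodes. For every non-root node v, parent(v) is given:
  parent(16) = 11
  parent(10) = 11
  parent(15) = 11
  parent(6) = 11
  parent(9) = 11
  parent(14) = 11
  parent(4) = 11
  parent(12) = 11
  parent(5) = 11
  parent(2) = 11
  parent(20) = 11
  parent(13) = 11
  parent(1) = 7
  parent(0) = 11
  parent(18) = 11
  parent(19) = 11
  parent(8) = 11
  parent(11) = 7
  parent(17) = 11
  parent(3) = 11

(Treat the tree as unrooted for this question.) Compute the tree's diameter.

3

A longest path is 1–7–11–5, with 3 edges.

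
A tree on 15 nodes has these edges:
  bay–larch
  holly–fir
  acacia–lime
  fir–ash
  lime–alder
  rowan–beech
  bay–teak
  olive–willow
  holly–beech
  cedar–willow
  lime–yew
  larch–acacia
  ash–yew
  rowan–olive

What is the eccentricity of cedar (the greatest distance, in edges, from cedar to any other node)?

13

Distances from cedar peak at 13, attained at teak.
cedar – willow – olive – rowan – beech – holly – fir – ash – yew – lime – acacia – larch – bay – teak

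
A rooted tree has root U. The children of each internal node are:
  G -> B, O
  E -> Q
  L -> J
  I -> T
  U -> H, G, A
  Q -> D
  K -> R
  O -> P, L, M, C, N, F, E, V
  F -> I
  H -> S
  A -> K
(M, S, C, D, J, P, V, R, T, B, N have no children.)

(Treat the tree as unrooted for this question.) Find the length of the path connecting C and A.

4

The path is C–O–G–U–A, which has 4 edges.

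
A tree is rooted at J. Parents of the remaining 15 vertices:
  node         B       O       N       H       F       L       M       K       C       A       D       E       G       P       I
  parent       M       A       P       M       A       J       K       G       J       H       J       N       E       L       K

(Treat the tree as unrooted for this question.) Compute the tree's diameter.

BFS from D reaches O last, at distance 11; BFS from O confirms no node is farther.
Path: D – J – L – P – N – E – G – K – M – H – A – O.

11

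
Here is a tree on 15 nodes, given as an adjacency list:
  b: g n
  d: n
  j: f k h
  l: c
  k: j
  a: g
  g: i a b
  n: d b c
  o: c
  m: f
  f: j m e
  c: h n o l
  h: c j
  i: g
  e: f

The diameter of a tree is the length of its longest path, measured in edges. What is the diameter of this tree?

Starting from e, a farthest node is i at distance 8.
One longest path: e-f-j-h-c-n-b-g-i.
So the diameter is 8.

8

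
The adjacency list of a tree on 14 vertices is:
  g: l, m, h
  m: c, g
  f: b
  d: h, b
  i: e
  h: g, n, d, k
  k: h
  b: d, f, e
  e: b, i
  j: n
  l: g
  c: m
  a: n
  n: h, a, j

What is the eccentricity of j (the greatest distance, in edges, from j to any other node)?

Distances from j peak at 6, attained at i.
j-n-h-d-b-e-i

6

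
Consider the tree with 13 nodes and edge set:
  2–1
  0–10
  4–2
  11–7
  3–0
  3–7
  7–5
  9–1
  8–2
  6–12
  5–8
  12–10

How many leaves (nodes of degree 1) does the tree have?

4

Degree-1 nodes: 4, 6, 9, 11 — 4 of them.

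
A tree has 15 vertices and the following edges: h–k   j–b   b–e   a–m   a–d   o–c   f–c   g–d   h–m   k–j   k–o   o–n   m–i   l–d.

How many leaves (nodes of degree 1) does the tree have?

6

The leaves are e, f, g, i, l, n.
That is 6 leaves.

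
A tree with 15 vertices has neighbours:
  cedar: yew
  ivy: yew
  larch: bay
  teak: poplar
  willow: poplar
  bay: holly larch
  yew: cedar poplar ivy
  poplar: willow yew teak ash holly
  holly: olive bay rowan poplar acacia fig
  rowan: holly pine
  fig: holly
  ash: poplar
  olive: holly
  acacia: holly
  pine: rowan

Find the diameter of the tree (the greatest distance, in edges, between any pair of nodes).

BFS from ivy reaches larch last, at distance 5; BFS from larch confirms no node is farther.
Path: ivy – yew – poplar – holly – bay – larch.

5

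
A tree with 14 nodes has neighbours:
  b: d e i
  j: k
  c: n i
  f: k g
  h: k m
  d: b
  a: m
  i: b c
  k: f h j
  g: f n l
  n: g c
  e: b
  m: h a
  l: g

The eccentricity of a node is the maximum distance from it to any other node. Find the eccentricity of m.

A farthest node from m is d (e also at distance 9).
The path m – h – k – f – g – n – c – i – b – d has 9 edges.

9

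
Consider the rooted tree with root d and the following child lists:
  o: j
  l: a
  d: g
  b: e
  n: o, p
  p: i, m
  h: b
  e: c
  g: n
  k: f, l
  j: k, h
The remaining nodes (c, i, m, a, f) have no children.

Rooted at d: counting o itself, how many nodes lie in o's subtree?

Descendants of o (including itself): o, j, k, h, f, l, b, a, e, c. That's 10.

10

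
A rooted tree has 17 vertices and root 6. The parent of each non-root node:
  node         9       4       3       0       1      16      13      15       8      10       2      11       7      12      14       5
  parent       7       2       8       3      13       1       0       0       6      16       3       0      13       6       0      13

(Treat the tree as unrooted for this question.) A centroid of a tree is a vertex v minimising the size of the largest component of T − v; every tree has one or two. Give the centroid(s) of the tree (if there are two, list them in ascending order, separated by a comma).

0

If 0 is removed the pieces have sizes 7, 6, 1, 1, 1, all ≤ ⌊17/2⌋ = 8.
No neighbour of 0 does as well, so 0 is the unique centroid.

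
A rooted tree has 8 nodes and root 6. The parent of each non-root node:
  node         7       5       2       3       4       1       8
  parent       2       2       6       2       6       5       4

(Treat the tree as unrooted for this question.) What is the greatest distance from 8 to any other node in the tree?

5

A farthest node from 8 is 1.
The path 8-4-6-2-5-1 has 5 edges.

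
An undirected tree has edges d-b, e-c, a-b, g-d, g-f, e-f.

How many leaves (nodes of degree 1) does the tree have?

2

Exactly 2 nodes have a single neighbour: a, c.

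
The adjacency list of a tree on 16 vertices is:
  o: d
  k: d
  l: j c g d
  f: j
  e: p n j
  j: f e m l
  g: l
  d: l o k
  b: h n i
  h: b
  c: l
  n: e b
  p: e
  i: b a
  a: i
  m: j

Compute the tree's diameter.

Starting from a, a farthest node is o at distance 8.
One longest path: a - i - b - n - e - j - l - d - o.
So the diameter is 8.

8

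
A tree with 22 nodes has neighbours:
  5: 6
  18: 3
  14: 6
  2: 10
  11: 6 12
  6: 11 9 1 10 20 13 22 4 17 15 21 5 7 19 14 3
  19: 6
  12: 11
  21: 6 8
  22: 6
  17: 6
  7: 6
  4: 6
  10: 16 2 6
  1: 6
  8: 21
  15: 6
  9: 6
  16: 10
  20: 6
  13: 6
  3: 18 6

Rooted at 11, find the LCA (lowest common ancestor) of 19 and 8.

19's ancestor chain is 19, 6, 11 and 8's is 8, 21, 6, 11; they first meet at 6.

6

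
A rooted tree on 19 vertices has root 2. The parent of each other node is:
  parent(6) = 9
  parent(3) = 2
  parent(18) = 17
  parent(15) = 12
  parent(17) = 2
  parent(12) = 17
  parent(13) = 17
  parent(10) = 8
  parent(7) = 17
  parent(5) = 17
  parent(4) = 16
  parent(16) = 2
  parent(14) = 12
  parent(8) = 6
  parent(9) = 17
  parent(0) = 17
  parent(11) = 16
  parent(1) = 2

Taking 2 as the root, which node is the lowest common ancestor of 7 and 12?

17

Ancestors of 7 (toward the root): 7, 17, 2.
Ancestors of 12: 12, 17, 2.
The deepest node appearing in both lists is 17.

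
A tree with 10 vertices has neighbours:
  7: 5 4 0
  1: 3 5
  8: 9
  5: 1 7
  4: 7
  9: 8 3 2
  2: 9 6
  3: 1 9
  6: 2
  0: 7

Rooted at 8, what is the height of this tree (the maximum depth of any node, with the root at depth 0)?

A deepest node is 0, reached by 8–9–3–1–5–7–0.
That path has 6 edges, so the height is 6.

6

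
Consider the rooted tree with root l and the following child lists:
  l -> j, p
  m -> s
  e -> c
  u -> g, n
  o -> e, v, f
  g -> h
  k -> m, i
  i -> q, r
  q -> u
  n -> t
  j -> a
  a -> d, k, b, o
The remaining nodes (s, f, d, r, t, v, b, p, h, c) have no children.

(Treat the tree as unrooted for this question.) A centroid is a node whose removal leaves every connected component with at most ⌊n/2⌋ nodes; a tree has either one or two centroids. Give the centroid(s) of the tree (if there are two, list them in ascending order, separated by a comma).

If k is removed the pieces have sizes 11, 8, 2, all ≤ ⌊22/2⌋ = 11.
a is adjacent to k and is also a centroid (the largest component after removing it is likewise 11).

a, k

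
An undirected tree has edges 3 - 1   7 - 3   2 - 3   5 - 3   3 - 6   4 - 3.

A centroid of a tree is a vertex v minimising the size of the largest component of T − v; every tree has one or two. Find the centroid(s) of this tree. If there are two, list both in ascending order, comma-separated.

Removing 3 splits the tree into components of sizes 1, 1, 1, 1, 1, 1; the largest is 1 ≤ ⌊7/2⌋ = 3.
Every other node leaves some component of size > 3, so the centroid is unique.

3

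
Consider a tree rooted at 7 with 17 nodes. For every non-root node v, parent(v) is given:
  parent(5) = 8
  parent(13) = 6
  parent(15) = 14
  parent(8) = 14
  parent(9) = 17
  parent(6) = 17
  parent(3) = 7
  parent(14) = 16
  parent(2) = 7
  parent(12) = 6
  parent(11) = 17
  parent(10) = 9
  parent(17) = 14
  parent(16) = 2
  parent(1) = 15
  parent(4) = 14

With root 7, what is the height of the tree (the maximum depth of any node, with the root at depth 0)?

6

12 sits deepest: 7–2–16–14–17–6–12 — 6 edges from the root.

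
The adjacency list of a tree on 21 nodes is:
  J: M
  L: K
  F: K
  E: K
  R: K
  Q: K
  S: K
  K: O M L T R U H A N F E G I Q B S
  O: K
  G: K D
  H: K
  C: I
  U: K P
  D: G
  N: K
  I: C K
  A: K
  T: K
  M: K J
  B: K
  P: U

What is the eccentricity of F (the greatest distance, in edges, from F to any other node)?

3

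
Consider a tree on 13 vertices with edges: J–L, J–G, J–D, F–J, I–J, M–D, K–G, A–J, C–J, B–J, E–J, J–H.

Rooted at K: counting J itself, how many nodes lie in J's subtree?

11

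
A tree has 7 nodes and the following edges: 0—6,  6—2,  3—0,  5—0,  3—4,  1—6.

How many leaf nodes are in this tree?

4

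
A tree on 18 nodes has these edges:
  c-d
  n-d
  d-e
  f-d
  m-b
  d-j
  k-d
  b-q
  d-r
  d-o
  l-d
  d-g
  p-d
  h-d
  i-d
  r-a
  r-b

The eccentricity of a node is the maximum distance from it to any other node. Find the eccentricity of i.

4

A farthest node from i is q (m also at distance 4).
The path i – d – r – b – q has 4 edges.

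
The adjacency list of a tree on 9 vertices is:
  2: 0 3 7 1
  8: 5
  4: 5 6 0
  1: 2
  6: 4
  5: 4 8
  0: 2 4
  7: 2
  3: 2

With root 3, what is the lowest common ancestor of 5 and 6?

4

Path 5→root: 5 4 0 2 3; path 6→root: 6 4 0 2 3.
First common node: 4.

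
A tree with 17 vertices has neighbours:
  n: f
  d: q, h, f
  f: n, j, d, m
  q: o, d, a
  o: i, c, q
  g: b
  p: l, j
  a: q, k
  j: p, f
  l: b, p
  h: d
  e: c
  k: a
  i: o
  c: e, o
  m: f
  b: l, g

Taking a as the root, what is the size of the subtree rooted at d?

10

d's subtree: {d, f, h, j, n, m, p, l, b, g}, size 10.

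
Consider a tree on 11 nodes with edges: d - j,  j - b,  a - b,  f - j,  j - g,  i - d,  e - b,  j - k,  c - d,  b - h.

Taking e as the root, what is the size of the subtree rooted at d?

The subtree rooted at d contains: d, c, i — 3 nodes.

3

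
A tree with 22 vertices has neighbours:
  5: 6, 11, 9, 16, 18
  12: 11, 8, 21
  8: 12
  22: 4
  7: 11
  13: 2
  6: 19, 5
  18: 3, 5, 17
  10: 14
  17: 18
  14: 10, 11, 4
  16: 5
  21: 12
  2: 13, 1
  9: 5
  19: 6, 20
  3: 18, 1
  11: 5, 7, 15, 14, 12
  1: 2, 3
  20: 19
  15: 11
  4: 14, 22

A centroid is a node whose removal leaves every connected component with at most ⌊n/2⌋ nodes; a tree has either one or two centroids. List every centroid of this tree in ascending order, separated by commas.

5

Delete 5: the remaining components have sizes 10, 6, 3, 1, 1. Max 10 ≤ 11, so 5 is a centroid.
No neighbour of 5 does as well, so 5 is the unique centroid.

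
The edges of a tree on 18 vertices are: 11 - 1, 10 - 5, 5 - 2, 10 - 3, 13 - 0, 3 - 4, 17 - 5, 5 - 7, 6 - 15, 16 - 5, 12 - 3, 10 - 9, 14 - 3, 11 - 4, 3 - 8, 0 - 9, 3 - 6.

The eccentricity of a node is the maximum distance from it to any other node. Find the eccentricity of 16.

6

Distances from 16 peak at 6, attained at 1.
16–5–10–3–4–11–1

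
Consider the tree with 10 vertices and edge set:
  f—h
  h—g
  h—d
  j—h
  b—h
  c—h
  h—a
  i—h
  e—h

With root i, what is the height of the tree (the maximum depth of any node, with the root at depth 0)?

The longest root-to-leaf path is i-h-j (2 edges).

2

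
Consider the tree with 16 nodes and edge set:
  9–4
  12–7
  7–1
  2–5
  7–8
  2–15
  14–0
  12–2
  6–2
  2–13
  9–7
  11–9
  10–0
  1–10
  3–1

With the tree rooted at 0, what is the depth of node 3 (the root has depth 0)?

0 – 10 – 1 – 3 — 3 edges.

3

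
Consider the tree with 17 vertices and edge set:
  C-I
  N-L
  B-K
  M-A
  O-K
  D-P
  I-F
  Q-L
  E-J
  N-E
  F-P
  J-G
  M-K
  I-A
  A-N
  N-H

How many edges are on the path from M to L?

M – A – N – L: 3 edges.

3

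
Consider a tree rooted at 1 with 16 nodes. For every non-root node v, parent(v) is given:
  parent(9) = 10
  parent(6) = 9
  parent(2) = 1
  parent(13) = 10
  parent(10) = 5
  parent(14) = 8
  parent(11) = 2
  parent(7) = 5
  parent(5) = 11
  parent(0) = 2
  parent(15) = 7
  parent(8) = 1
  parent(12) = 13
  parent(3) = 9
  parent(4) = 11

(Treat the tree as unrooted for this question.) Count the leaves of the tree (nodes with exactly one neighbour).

7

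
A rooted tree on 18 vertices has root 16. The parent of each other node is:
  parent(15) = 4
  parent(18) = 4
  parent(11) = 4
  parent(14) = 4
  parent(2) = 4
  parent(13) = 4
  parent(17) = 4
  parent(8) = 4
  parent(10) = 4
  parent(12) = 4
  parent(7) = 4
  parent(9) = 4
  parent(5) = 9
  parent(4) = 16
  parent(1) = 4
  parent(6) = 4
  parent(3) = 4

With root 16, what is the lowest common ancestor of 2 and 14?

Path 2→root: 2 4 16; path 14→root: 14 4 16.
First common node: 4.

4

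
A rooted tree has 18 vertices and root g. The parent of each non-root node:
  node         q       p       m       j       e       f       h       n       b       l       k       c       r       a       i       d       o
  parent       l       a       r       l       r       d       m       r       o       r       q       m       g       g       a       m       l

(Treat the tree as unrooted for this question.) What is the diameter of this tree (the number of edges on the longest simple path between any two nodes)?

6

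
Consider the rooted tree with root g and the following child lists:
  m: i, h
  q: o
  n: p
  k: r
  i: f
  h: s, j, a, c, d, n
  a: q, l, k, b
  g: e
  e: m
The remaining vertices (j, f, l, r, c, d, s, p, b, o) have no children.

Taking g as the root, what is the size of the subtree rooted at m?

17

m's subtree: {m, h, i, a, n, j, c, s, d, f, l, k, q, b, p, r, o}, size 17.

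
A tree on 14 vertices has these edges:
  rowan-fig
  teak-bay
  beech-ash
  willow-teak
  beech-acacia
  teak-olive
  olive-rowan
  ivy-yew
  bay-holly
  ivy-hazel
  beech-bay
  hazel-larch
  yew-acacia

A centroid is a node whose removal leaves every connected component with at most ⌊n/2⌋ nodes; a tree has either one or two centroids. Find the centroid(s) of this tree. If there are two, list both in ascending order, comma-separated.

Delete beech: the remaining components have sizes 7, 5, 1. Max 7 ≤ 7, so beech is a centroid.
Its neighbour bay also leaves a largest component of size 7, so both are centroids.

bay, beech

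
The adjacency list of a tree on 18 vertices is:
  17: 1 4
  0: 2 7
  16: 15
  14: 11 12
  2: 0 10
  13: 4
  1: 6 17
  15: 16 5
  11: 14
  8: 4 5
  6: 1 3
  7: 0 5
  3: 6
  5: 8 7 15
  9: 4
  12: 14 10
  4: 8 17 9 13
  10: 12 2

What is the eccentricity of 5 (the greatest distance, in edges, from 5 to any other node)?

7

A farthest node from 5 is 11.
The path 5–7–0–2–10–12–14–11 has 7 edges.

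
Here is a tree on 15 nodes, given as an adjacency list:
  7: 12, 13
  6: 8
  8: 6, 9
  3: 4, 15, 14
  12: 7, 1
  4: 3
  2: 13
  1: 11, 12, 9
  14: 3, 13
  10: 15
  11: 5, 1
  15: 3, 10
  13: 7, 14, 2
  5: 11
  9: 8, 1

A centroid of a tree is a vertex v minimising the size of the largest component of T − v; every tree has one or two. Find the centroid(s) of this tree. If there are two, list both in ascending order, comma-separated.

7

Delete 7: the remaining components have sizes 7, 7. Max 7 ≤ 7, so 7 is a centroid.
No neighbour of 7 does as well, so 7 is the unique centroid.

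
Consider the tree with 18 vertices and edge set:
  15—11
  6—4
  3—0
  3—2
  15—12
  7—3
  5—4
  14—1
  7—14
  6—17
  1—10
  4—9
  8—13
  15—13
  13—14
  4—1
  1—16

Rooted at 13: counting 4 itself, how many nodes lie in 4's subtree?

5

The subtree rooted at 4 contains: 4, 5, 9, 6, 17 — 5 nodes.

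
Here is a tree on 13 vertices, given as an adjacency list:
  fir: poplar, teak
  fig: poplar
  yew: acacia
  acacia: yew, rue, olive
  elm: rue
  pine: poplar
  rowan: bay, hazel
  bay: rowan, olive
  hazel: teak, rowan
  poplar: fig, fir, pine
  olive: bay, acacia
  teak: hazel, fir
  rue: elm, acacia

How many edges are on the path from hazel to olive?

3

Walking from hazel: hazel - rowan - bay - olive. Length 3.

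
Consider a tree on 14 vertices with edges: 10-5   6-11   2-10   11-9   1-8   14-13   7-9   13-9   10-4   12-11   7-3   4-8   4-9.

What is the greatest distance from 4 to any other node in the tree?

3

Distances from 4 peak at 3, attained at 12 (6, 14, 3 also at distance 3).
4-9-11-12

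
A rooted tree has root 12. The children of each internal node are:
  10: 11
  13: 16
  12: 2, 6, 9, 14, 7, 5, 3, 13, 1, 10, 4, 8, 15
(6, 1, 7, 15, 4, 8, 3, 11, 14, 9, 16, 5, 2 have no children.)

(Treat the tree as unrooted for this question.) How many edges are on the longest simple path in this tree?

4

BFS from 16 reaches 11 last, at distance 4; BFS from 11 confirms no node is farther.
Path: 16 – 13 – 12 – 10 – 11.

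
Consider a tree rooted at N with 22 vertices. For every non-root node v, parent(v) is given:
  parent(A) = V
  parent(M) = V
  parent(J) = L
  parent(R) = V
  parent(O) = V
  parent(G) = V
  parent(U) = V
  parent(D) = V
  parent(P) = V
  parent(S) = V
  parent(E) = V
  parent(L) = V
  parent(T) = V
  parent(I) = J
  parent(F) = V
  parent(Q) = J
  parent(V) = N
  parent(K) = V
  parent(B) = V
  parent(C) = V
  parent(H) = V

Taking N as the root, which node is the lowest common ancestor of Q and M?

V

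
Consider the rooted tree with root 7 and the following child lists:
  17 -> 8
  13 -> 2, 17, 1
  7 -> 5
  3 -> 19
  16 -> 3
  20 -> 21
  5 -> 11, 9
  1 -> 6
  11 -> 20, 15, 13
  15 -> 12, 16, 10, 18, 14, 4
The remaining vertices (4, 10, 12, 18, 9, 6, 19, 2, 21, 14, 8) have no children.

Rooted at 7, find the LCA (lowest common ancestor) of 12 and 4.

15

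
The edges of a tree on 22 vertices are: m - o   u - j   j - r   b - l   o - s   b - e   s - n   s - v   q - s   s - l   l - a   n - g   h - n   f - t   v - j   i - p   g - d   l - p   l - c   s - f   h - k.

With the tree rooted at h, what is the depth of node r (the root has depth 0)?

Climbing from r to the root: r – j – v – s – n – h. That's 5 steps.

5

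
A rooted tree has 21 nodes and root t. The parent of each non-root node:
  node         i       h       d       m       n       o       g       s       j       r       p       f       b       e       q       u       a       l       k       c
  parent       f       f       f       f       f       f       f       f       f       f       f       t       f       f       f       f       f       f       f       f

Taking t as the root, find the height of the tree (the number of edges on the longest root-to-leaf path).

2

A deepest node is j, reached by t–f–j.
That path has 2 edges, so the height is 2.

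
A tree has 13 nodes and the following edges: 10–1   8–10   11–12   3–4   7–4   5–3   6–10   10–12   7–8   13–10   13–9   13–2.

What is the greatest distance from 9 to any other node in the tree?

7

Distances from 9 peak at 7, attained at 5.
9–13–10–8–7–4–3–5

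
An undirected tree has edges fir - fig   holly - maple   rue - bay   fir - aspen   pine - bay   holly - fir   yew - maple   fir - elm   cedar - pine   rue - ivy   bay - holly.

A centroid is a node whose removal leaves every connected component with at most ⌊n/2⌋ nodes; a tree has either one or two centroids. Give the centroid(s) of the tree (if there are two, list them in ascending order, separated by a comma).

holly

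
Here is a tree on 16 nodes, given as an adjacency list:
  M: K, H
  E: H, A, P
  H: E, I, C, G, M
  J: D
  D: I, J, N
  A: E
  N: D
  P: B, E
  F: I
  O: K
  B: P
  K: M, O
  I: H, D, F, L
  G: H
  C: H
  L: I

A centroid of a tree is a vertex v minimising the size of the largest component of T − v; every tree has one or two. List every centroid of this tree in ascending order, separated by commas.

H

Delete H: the remaining components have sizes 6, 4, 3, 1, 1. Max 6 ≤ 8, so H is a centroid.
No neighbour of H does as well, so H is the unique centroid.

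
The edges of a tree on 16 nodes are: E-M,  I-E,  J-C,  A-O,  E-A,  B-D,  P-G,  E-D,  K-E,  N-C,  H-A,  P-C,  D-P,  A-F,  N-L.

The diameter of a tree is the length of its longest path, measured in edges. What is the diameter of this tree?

7

Starting from H, a farthest node is L at distance 7.
One longest path: H – A – E – D – P – C – N – L.
So the diameter is 7.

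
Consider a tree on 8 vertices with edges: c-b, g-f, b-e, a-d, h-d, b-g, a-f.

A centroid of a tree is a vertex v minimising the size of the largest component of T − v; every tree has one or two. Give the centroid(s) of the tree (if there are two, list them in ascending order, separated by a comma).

f, g

If g is removed the pieces have sizes 4, 3, all ≤ ⌊8/2⌋ = 4.
f is adjacent to g and is also a centroid (the largest component after removing it is likewise 4).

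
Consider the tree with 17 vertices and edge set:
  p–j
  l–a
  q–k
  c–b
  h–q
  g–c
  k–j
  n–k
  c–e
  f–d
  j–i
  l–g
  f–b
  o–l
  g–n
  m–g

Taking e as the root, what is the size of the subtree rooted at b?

The subtree rooted at b contains: b, f, d — 3 nodes.

3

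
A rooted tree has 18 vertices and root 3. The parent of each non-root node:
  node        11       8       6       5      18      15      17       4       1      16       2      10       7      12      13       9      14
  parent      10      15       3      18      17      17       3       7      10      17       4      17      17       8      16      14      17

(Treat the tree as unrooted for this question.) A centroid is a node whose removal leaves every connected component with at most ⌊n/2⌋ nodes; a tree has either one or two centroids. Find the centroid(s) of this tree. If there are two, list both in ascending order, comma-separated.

Removing 17 splits the tree into components of sizes 3, 3, 3, 2, 2, 2, 2; the largest is 3 ≤ ⌊18/2⌋ = 9.
Every other node leaves some component of size > 9, so the centroid is unique.

17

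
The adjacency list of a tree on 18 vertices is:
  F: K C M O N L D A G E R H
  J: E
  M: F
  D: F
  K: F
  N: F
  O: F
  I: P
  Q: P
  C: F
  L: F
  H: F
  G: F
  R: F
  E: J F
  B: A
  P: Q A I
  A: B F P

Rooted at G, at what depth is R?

Climbing from R to the root: R–F–G. That's 2 steps.

2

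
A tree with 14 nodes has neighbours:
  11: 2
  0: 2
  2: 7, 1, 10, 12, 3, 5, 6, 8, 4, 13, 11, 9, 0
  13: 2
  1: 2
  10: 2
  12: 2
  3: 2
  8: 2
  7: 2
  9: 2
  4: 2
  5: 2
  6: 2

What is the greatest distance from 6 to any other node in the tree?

Distances from 6 peak at 2, attained at 4 (3, 5, 7, 0, 9, 12, 8, 13, 10, 1, 11 also at distance 2).
6 – 2 – 4

2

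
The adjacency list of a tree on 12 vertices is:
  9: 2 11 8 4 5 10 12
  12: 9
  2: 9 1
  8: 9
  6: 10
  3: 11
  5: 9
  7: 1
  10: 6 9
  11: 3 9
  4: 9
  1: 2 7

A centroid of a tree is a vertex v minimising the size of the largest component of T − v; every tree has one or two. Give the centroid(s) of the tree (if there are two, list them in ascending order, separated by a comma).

If 9 is removed the pieces have sizes 3, 2, 2, 1, 1, 1, 1, all ≤ ⌊12/2⌋ = 6.
No neighbour of 9 does as well, so 9 is the unique centroid.

9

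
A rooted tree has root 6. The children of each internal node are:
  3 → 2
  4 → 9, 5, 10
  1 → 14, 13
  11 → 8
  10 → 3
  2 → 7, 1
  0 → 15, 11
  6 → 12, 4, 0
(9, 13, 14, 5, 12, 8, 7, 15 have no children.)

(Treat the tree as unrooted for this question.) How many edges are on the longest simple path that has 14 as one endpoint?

9

Distances from 14 peak at 9, attained at 8.
14–1–2–3–10–4–6–0–11–8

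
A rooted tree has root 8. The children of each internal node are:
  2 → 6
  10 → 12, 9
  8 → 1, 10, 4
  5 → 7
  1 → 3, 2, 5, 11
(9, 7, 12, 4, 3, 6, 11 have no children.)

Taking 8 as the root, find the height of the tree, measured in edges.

7 sits deepest: 8 → 1 → 5 → 7 — 3 edges from the root.

3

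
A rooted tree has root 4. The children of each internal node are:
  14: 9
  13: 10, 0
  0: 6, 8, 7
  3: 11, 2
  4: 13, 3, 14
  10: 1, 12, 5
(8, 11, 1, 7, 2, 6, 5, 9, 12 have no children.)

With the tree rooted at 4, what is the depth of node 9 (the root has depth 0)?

Path from 4 to 9: 4–14–9, which has 2 edges.

2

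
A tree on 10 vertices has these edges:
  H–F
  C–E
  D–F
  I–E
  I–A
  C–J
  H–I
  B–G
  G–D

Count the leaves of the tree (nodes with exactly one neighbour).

Degree-1 nodes: A, B, J — 3 of them.

3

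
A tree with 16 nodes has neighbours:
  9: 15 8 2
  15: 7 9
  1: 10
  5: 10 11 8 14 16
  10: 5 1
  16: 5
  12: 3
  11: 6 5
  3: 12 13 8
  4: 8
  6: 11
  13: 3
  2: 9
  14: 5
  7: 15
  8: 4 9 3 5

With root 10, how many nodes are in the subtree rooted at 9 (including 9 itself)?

9's subtree: {9, 15, 2, 7}, size 4.

4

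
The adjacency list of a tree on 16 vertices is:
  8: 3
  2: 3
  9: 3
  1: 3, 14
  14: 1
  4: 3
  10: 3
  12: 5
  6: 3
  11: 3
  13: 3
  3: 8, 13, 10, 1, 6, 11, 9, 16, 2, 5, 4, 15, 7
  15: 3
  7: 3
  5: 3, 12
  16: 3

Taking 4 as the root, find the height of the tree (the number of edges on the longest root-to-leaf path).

A deepest node is 14, reached by 4 → 3 → 1 → 14.
That path has 3 edges, so the height is 3.

3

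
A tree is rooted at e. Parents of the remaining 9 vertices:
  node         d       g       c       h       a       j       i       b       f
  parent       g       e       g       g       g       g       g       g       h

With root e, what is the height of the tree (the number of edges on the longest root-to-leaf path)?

3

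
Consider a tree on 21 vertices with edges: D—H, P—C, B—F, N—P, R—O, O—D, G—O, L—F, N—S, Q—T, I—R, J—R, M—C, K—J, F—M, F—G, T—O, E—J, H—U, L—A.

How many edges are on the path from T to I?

Walking from T: T – O – R – I. Length 3.

3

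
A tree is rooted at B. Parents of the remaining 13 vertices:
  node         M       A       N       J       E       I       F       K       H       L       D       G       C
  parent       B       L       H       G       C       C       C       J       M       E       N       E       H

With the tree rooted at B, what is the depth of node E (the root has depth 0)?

B – M – H – C – E — 4 edges.

4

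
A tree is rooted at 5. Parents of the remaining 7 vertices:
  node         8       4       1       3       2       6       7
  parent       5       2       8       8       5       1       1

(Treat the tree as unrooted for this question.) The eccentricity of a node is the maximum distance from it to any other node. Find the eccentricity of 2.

4

The node farthest from 2 is 7 (6 also at distance 4), via 2 – 5 – 8 – 1 – 7 — 4 edges.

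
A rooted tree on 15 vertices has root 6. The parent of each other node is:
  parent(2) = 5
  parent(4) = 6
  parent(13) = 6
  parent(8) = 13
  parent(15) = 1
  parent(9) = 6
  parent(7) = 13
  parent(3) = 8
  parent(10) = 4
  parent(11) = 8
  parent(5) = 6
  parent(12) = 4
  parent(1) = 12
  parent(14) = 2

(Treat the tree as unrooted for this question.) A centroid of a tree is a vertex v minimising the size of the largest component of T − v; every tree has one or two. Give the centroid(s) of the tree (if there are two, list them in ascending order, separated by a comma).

6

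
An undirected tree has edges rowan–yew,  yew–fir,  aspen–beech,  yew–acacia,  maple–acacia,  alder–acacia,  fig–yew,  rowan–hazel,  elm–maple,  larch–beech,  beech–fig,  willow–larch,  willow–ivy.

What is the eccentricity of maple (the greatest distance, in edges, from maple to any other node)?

A farthest node from maple is ivy.
The path maple–acacia–yew–fig–beech–larch–willow–ivy has 7 edges.

7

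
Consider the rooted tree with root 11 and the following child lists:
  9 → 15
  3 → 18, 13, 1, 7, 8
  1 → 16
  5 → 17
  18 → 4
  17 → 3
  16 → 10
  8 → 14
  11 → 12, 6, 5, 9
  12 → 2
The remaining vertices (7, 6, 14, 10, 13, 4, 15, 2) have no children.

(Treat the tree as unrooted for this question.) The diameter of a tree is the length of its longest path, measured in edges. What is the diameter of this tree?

BFS from 15 reaches 10 last, at distance 8; BFS from 10 confirms no node is farther.
Path: 15 – 9 – 11 – 5 – 17 – 3 – 1 – 16 – 10.

8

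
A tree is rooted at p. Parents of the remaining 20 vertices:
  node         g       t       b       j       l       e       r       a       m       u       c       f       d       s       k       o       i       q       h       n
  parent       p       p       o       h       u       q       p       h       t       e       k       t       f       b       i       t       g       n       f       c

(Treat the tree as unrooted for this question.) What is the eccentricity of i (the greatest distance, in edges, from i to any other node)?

7

The node farthest from i is l, via i–k–c–n–q–e–u–l — 7 edges.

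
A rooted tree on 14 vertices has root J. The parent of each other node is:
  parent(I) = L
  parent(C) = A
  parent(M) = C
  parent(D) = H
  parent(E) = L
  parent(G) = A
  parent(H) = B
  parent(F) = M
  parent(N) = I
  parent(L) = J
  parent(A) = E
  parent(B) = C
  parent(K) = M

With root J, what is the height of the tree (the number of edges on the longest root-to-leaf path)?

7

A deepest node is D, reached by J – L – E – A – C – B – H – D.
That path has 7 edges, so the height is 7.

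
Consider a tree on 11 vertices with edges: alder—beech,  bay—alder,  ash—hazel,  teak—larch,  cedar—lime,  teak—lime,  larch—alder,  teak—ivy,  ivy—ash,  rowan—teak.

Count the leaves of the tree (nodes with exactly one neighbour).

5

Degree-1 nodes: bay, beech, cedar, hazel, rowan — 5 of them.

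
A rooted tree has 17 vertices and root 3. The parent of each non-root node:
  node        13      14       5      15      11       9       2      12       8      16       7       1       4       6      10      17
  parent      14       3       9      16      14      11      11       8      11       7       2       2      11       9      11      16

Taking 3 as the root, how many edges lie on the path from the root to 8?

3–14–11–8 — 3 edges.

3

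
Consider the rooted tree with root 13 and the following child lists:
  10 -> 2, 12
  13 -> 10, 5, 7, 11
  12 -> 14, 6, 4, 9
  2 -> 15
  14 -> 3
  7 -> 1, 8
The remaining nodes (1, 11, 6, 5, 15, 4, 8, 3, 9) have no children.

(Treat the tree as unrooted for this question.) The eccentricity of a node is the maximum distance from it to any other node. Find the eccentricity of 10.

The node farthest from 10 is 8 (1, 3 also at distance 3), via 10-13-7-8 — 3 edges.

3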